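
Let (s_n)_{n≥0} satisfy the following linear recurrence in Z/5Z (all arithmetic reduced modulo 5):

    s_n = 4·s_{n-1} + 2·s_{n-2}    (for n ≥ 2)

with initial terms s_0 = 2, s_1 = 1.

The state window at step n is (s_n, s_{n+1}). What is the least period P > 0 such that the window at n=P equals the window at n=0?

n=0: window = (2, 1)
n=1: window = (1, 3)
n=2: window = (3, 4)
n=3: window = (4, 2)
n=4: window = (2, 1)
window at n=4 equals window at n=0 → period = 4

4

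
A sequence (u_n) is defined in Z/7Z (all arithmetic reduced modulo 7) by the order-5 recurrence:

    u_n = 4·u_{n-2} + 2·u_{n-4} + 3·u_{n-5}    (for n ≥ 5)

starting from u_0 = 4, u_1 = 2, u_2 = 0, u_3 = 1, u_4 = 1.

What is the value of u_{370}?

5

u_5 = 0·1 + 4·1 + 0·0 + 2·2 + 3·4 = 6
u_6 = 0·6 + 4·1 + 0·1 + 2·0 + 3·2 = 3
u_7 = 0·3 + 4·6 + 0·1 + 2·1 + 3·0 = 5
u_8 = 0·5 + 4·3 + 0·6 + 2·1 + 3·1 = 3
u_9 = 0·3 + 4·5 + 0·3 + 2·6 + 3·1 = 0
u_10 = 0·0 + 4·3 + 0·5 + 2·3 + 3·6 = 1
Continuing the recurrence:
  u_11 = 5;  u_12 = 4;  u_13 = 1;  u_14 = 4;  u_15 = 3;  u_16 = 4
  u_17 = 5;  u_18 = 6;  u_19 = 3;  u_20 = 6;  u_21 = 6;  u_22 = 2
  u_23 = 6;  u_24 = 1;  u_25 = 5;  u_26 = 5;  u_27 = 3;  u_28 = 5
  u_29 = 4;  u_30 = 3;  u_31 = 2;  u_32 = 3;  u_33 = 3;  u_34 = 2
  u_35 = 4;  u_36 = 6;  u_37 = 3;  u_38 = 2;  u_39 = 5;  u_40 = 4
  u_41 = 2;  u_42 = 1;  u_43 = 3;  u_44 = 6;  u_45 = 0;  u_46 = 4
  u_47 = 2;  u_48 = 2;  u_49 = 5;  u_50 = 2;  u_51 = 1;  u_52 = 4
  u_53 = 6;  u_54 = 0;  u_55 = 4;  u_56 = 4;  u_57 = 5;  u_58 = 6
  u_59 = 0;  u_60 = 2;  u_61 = 1;  u_62 = 0;  u_63 = 1;  u_64 = 4
  u_65 = 5;  u_66 = 5;  u_67 = 1;  u_68 = 3;  u_69 = 5;  u_70 = 2
  u_71 = 2;  u_72 = 3;  u_73 = 6;  u_74 = 3;  u_75 = 6;  u_76 = 3
  u_77 = 3;  u_78 = 1;  u_79 = 5;  u_80 = 0;  u_81 = 0;  u_82 = 4
  u_83 = 6;  u_84 = 3;  u_85 = 3;  u_86 = 6;  u_87 = 1;  u_88 = 6
  u_89 = 5;  u_90 = 3;  u_91 = 5;  u_92 = 6;  u_93 = 6;  u_94 = 3
  u_95 = 1;  u_96 = 4;  u_97 = 6;  u_98 = 5;  u_99 = 0;  u_100 = 3
  u_101 = 3;  u_102 = 5;  u_103 = 6;  u_104 = 5;  u_105 = 4;  u_106 = 4
  u_107 = 1;  u_108 = 2;  u_109 = 6;  u_110 = 0;  u_111 = 3;  u_112 = 0
  u_113 = 2;  u_114 = 4;  u_115 = 0;  u_116 = 4;  u_117 = 4;  u_118 = 2
  u_119 = 0;  u_120 = 2;  u_121 = 6;  u_122 = 3;  u_123 = 2;  u_124 = 2
  u_125 = 5;  u_126 = 4;  u_127 = 5;  u_128 = 5;  u_129 = 1;  u_130 = 1
  u_131 = 5;  u_132 = 1;  u_133 = 2;  u_134 = 2;  u_135 = 0;  u_136 = 4
  u_137 = 0;  u_138 = 5;  u_139 = 6;  u_140 = 0;  u_141 = 1;  u_142 = 3
  u_143 = 3;  u_144 = 2;  u_145 = 0;  u_146 = 3;  u_147 = 1;  u_148 = 4
  u_149 = 3;  u_150 = 1;  u_151 = 2;  u_152 = 1;  u_153 = 5;  u_154 = 1
  u_155 = 6;  u_156 = 5;  u_157 = 2;  u_158 = 2;  u_159 = 2;  u_160 = 1
  u_161 = 6;  u_162 = 0;  u_163 = 6;  u_164 = 1;  u_165 = 4;  u_166 = 1
  u_167 = 0;  u_168 = 3;  u_169 = 4;  u_170 = 5;  u_171 = 5;  u_172 = 5
  u_173 = 2;  u_174 = 0;  u_175 = 5;  u_176 = 4;  u_177 = 4;  u_178 = 1
  u_179 = 5;  u_180 = 6;  u_181 = 5;  u_182 = 3;  u_183 = 5;  u_184 = 4
  u_185 = 6;  u_186 = 2;  u_187 = 1;  u_188 = 3;  u_189 = 0;  u_190 = 6
  u_191 = 1;  u_192 = 5;  u_193 = 6;  u_194 = 4;  u_195 = 2;  u_196 = 1
  u_197 = 0;  u_198 = 2;  u_199 = 2;  u_200 = 2;  u_201 = 4;  u_202 = 5
  u_203 = 5;  u_204 = 2;  u_205 = 6;  u_206 = 2;  u_207 = 0;  u_208 = 6
  u_209 = 4;  u_210 = 4;  u_211 = 1;  u_212 = 0;  u_213 = 2;  u_214 = 6
  u_215 = 1;  u_216 = 6;  u_217 = 1;  u_218 = 0;  u_219 = 3;  u_220 = 1
  u_221 = 4;  u_222 = 0;  u_223 = 1;  u_224 = 4;  u_225 = 1;  u_226 = 0
  u_227 = 6;  u_228 = 4;  u_229 = 3;  u_230 = 5;  u_231 = 3;  u_232 = 4
  u_233 = 2;  u_234 = 0;  u_235 = 1;  u_236 = 3;  u_237 = 6;  u_238 = 4
  u_239 = 5;  u_240 = 4;  u_241 = 6;  u_242 = 0;  u_243 = 4;  u_244 = 2
  u_245 = 5;  u_246 = 5;  u_247 = 0;  u_248 = 1;  u_249 = 2;  u_250 = 1
  u_251 = 2;  u_252 = 6;  u_253 = 1;  u_254 = 4;  u_255 = 4;  u_256 = 6
  u_257 = 1;  u_258 = 0;  u_259 = 3;  u_260 = 3;  u_261 = 4;  u_262 = 1
  u_263 = 1;  u_264 = 5;  u_265 = 0;  u_266 = 6;  u_267 = 5;  u_268 = 2
  u_269 = 0;  u_270 = 6;  u_271 = 0;  u_272 = 1;  u_273 = 6;  u_274 = 2
  u_275 = 0;  u_276 = 3;  u_277 = 1;  u_278 = 6;  u_279 = 3;  u_280 = 2
  u_281 = 2;  u_282 = 2;  u_283 = 4;  u_284 = 0;  u_285 = 5;  u_286 = 3
  u_287 = 6;  u_288 = 3;  u_289 = 6;  u_290 = 5;  u_291 = 3;  u_292 = 2
  u_293 = 5;  u_294 = 1;  u_295 = 6;  u_296 = 3;  u_297 = 5;  u_298 = 1
  u_299 = 0;  u_300 = 0;  u_301 = 5;  u_302 = 3;  u_303 = 2;  u_304 = 5
  u_305 = 4;  u_306 = 6;  u_307 = 1;  u_308 = 5;  u_309 = 6;  u_310 = 2
  u_311 = 2;  u_312 = 0;  u_313 = 0;  u_314 = 1;  u_315 = 3;  u_316 = 3
  u_317 = 5;  u_318 = 0;  u_319 = 1;  u_320 = 1;  u_321 = 2;  u_322 = 5
  u_323 = 3;  u_324 = 4;  u_325 = 5;  u_326 = 4;  u_327 = 6;  u_328 = 5
  u_329 = 4;  u_330 = 1;  u_331 = 5;  u_332 = 4;  u_333 = 1;  u_334 = 2
  u_335 = 3;  u_336 = 3;  u_337 = 5;  u_338 = 5;  u_339 = 4;  u_340 = 0
  u_341 = 0;  u_342 = 4;  u_343 = 2;  u_344 = 0;  u_345 = 1;  u_346 = 1
  u_347 = 6;  u_348 = 3;  u_349 = 5;  u_350 = 3;  u_351 = 0;  u_352 = 1
  u_353 = 5;  u_354 = 4;  u_355 = 1;  u_356 = 4;  u_357 = 3;  u_358 = 4
  u_359 = 5;  u_360 = 6;  u_361 = 3;  u_362 = 6;  u_363 = 6;  u_364 = 2
  u_365 = 6;  u_366 = 1;  u_367 = 5;  u_368 = 5
u_369 = 0·5 + 4·5 + 0·1 + 2·6 + 3·2 = 3
u_370 = 0·3 + 4·5 + 0·5 + 2·1 + 3·6 = 5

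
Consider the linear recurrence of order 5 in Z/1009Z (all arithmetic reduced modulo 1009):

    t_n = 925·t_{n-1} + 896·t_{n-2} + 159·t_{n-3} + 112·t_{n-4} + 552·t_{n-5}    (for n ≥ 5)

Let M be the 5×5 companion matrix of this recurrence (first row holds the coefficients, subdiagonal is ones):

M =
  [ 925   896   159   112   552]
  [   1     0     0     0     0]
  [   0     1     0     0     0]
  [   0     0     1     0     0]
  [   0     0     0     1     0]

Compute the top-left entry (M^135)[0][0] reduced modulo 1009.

(M^135)[0][0] is the top entry after applying M 135 times to the unit state (1, 0, 0, 0, 0). Equivalently it is h_{139} for the auxiliary sequence (h_n) obeying the same recurrence with h_4 = 1 and h_i = 0 for 0 ≤ i < 4:
h_5 = 925·1 + 896·0 + 159·0 + 112·0 + 552·0 = 925
h_6 = 925·925 + 896·1 + 159·0 + 112·0 + 552·0 = 889
h_7 = 925·889 + 896·925 + 159·1 + 112·0 + 552·0 = 560
h_8 = 925·560 + 896·889 + 159·925 + 112·1 + 552·0 = 699
h_9 = 925·699 + 896·560 + 159·889 + 112·925 + 552·1 = 409
h_10 = 925·409 + 896·699 + 159·560 + 112·889 + 552·925 = 645
Continuing the recurrence:
  h_11 = 161;  h_12 = 772;  h_13 = 147;  h_14 = 25;  h_15 = 852;  h_16 = 209
  h_17 = 790;  h_18 = 283;  h_19 = 152;  h_20 = 454;  h_21 = 814;  h_22 = 954
  h_23 = 660;  h_24 = 36;  h_25 = 150;  h_26 = 706;  h_27 = 273;  h_28 = 918
  h_29 = 605;  h_30 = 275;  h_31 = 555;  h_32 = 591;  h_33 = 353;  h_34 = 393
  h_35 = 940;  h_36 = 592;  h_37 = 886;  h_38 = 816;  h_39 = 477;  h_40 = 490
  h_41 = 595;  h_42 = 43;  h_43 = 365;  h_44 = 913;  h_45 = 4;  h_46 = 221
  h_47 = 66;  h_48 = 416;  h_49 = 733;  h_50 = 513;  h_51 = 995;  h_52 = 509
  h_53 = 989;  h_54 = 409;  h_55 = 500;  h_56 = 261;  h_57 = 977;  h_58 = 689
  h_59 = 613;  h_60 = 274;  h_61 = 350;  h_62 = 754;  h_63 = 190;  h_64 = 672
  h_65 = 346;  h_66 = 49;  h_67 = 658;  h_68 = 801;  h_69 = 392;  h_70 = 77
  h_71 = 764;  h_72 = 437;  h_73 = 920;  h_74 = 870;  h_75 = 335;  h_76 = 128
  h_77 = 117;  h_78 = 601;  h_79 = 177;  h_80 = 881;  h_81 = 558;  h_82 = 497
  h_83 = 406;  h_84 = 96;  h_85 = 777;  h_86 = 986;  h_87 = 997;  h_88 = 792
  h_89 = 557;  h_90 = 571;  h_91 = 983;  h_92 = 341;  h_93 = 620;  h_94 = 203
  h_95 = 903;  h_96 = 422;  h_97 = 103;  h_98 = 183;  h_99 = 20;  h_100 = 932
  h_101 = 310;  h_102 = 635;  h_103 = 625;  h_104 = 99;  h_105 = 114;  h_106 = 999
  h_107 = 439;  h_108 = 453;  h_109 = 365;  h_110 = 319;  h_111 = 211;  h_112 = 682
  h_113 = 204;  h_114 = 989;  h_115 = 230;  h_116 = 378;  h_117 = 375;  h_118 = 76
  h_119 = 838;  h_120 = 609;  h_121 = 855;  h_122 = 263;  h_123 = 924;  h_124 = 408
  h_125 = 73;  h_126 = 786;  h_127 = 130;  h_128 = 446;  h_129 = 485;  h_130 = 347
  h_131 = 514;  h_132 = 405;  h_133 = 234;  h_134 = 9;  h_135 = 762;  h_136 = 587
  h_137 = 759
h_138 = 925·759 + 896·587 + 159·762 + 112·9 + 552·234 = 167
h_139 = 925·167 + 896·759 + 159·587 + 112·762 + 552·9 = 103

103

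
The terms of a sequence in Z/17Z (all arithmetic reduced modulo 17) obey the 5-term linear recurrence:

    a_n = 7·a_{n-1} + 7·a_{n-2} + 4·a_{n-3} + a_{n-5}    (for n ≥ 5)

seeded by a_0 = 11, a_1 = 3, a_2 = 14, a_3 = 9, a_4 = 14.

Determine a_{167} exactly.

a_5 = 7·14 + 7·9 + 4·14 + 0·3 + 1·11 = 7
a_6 = 7·7 + 7·14 + 4·9 + 0·14 + 1·3 = 16
a_7 = 7·16 + 7·7 + 4·14 + 0·9 + 1·14 = 10
a_8 = 7·10 + 7·16 + 4·7 + 0·14 + 1·9 = 15
a_9 = 7·15 + 7·10 + 4·16 + 0·7 + 1·14 = 15
a_10 = 7·15 + 7·15 + 4·10 + 0·16 + 1·7 = 2
Continuing the recurrence:
  a_11 = 8;  a_12 = 4;  a_13 = 5;  a_14 = 8;  a_15 = 7;  a_16 = 14
  a_17 = 13;  a_18 = 1;  a_19 = 9;  a_20 = 10;  a_21 = 15;  a_22 = 3
  a_23 = 14;  a_24 = 1;  a_25 = 8;  a_26 = 15;  a_27 = 15;  a_28 = 1
  a_29 = 3;  a_30 = 11;  a_31 = 15;  a_32 = 5;  a_33 = 15;  a_34 = 16
  a_35 = 10;  a_36 = 2;  a_37 = 0;  a_38 = 1;  a_39 = 14;  a_40 = 13
  a_41 = 8;  a_42 = 16;  a_43 = 0;  a_44 = 5;  a_45 = 10;  a_46 = 11
  a_47 = 13;  a_48 = 4;  a_49 = 15;  a_50 = 8;  a_51 = 1;  a_52 = 0
  a_53 = 9;  a_54 = 14;  a_55 = 16;  a_56 = 9;  a_57 = 10;  a_58 = 2
  a_59 = 15;  a_60 = 5;  a_61 = 4;  a_62 = 14;  a_63 = 12;  a_64 = 9
  a_65 = 4;  a_66 = 7;  a_67 = 8;  a_68 = 14;  a_69 = 4;  a_70 = 9
  a_71 = 1;  a_72 = 9;  a_73 = 1;  a_74 = 10;  a_75 = 3;  a_76 = 11
  a_77 = 11;  a_78 = 14;  a_79 = 8;  a_80 = 14;  a_81 = 0;  a_82 = 5
  a_83 = 3;  a_84 = 13;  a_85 = 10;  a_86 = 3;  a_87 = 12;  a_88 = 12
  a_89 = 6;  a_90 = 14;  a_91 = 4;  a_92 = 9;  a_93 = 6;  a_94 = 8
  a_95 = 12;  a_96 = 15;  a_97 = 9;  a_98 = 1;  a_99 = 2;  a_100 = 1
  a_101 = 6;  a_102 = 15;  a_103 = 16;  a_104 = 5;  a_105 = 4;  a_106 = 14
  a_107 = 8;  a_108 = 16;  a_109 = 8;  a_110 = 0;  a_111 = 15;  a_112 = 9
  a_113 = 14;  a_114 = 8;  a_115 = 3;  a_116 = 12;  a_117 = 10;  a_118 = 10
  a_119 = 9;  a_120 = 6;  a_121 = 4;  a_122 = 14;  a_123 = 7;  a_124 = 2
  a_125 = 6;  a_126 = 3;  a_127 = 0;  a_128 = 1;  a_129 = 4;  a_130 = 7
  a_131 = 16;  a_132 = 7;  a_133 = 3;  a_134 = 2;  a_135 = 2;  a_136 = 5
  a_137 = 13;  a_138 = 1;  a_139 = 1;  a_140 = 0;  a_141 = 16;  a_142 = 10
  a_143 = 13;  a_144 = 5;  a_145 = 13;  a_146 = 7;  a_147 = 0;  a_148 = 12
  a_149 = 15;  a_150 = 15;  a_151 = 10;  a_152 = 14;  a_153 = 2;  a_154 = 14
  a_155 = 13;  a_156 = 3;  a_157 = 12;  a_158 = 6;  a_159 = 16;  a_160 = 11
  a_161 = 12;  a_162 = 16;  a_163 = 8;  a_164 = 11;  a_165 = 4
a_166 = 7·4 + 7·11 + 4·8 + 0·16 + 1·12 = 13
a_167 = 7·13 + 7·4 + 4·11 + 0·8 + 1·16 = 9

9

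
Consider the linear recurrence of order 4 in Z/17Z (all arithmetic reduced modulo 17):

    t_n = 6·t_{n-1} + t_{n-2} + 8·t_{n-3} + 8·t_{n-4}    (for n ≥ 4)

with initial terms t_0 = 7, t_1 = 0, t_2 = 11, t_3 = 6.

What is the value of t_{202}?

t_4 = 6·6 + 1·11 + 8·0 + 8·7 = 1
t_5 = 6·1 + 1·6 + 8·11 + 8·0 = 15
t_6 = 6·15 + 1·1 + 8·6 + 8·11 = 6
t_7 = 6·6 + 1·15 + 8·1 + 8·6 = 5
t_8 = 6·5 + 1·6 + 8·15 + 8·1 = 11
t_9 = 6·11 + 1·5 + 8·6 + 8·15 = 1
Continuing the recurrence:
  t_10 = 3;  t_11 = 11;  t_12 = 12;  t_13 = 13;  t_14 = 15;  t_15 = 15
  t_16 = 16;  t_17 = 12;  t_18 = 5;  t_19 = 1;  t_20 = 14;  t_21 = 0
  t_22 = 11;  t_23 = 16;  t_24 = 15;  t_25 = 7;  t_26 = 1;  t_27 = 6
  t_28 = 9;  t_29 = 5;  t_30 = 10;  t_31 = 15;  t_32 = 8;  t_33 = 13
  t_34 = 14;  t_35 = 9;  t_36 = 15;  t_37 = 9;  t_38 = 15;  t_39 = 2
  t_40 = 15;  t_41 = 12;  t_42 = 2;  t_43 = 7;  t_44 = 5;  t_45 = 13
  t_46 = 2;  t_47 = 2;  t_48 = 5;  t_49 = 16;  t_50 = 14;  t_51 = 3
  t_52 = 13;  t_53 = 15;  t_54 = 1;  t_55 = 13;  t_56 = 14;  t_57 = 4
  t_58 = 14;  t_59 = 15;  t_60 = 10;  t_61 = 15;  t_62 = 9;  t_63 = 14
  t_64 = 4;  t_65 = 9;  t_66 = 4;  t_67 = 7;  t_68 = 14;  t_69 = 8
  t_70 = 14;  t_71 = 5;  t_72 = 16;  t_73 = 5;  t_74 = 11;  t_75 = 1
  t_76 = 15;  t_77 = 15;  t_78 = 14;  t_79 = 6;  t_80 = 1;  t_81 = 6
  t_82 = 10;  t_83 = 3;  t_84 = 16;  t_85 = 6;  t_86 = 3;  t_87 = 6
  t_88 = 11;  t_89 = 8;  t_90 = 12;  t_91 = 12;  t_92 = 15;  t_93 = 7
  t_94 = 11;  t_95 = 0;  t_96 = 0;  t_97 = 8;  t_98 = 0;  t_99 = 8
  t_100 = 10;  t_101 = 13;  t_102 = 16;  t_103 = 15;  t_104 = 1;  t_105 = 15
  t_106 = 16;  t_107 = 1;  t_108 = 14;  t_109 = 10;  t_110 = 6;  t_111 = 13
  t_112 = 4;  t_113 = 12;  t_114 = 7;  t_115 = 3;  t_116 = 0;  t_117 = 2
  t_118 = 7;  t_119 = 0;  t_120 = 6;  t_121 = 6;  t_122 = 13;  t_123 = 13
  t_124 = 0;  t_125 = 12;  t_126 = 8;  t_127 = 11;  t_128 = 0;  t_129 = 1
  t_130 = 5;  t_131 = 0;  t_132 = 13;  t_133 = 7;  t_134 = 10;  t_135 = 1
  t_136 = 6;  t_137 = 3;  t_138 = 10;  t_139 = 0;  t_140 = 14;  t_141 = 1
  t_142 = 15;  t_143 = 16;  t_144 = 10;  t_145 = 0;  t_146 = 3;  t_147 = 5
  t_148 = 11;  t_149 = 10;  t_150 = 16;  t_151 = 13;  t_152 = 7;  t_153 = 8
  t_154 = 15;  t_155 = 3;  t_156 = 0;  t_157 = 0;  t_158 = 8;  t_159 = 4
  t_160 = 15;  t_161 = 5;  t_162 = 5;  t_163 = 0;  t_164 = 12;  t_165 = 16
  t_166 = 12;  t_167 = 14;  t_168 = 14;  t_169 = 16;  t_170 = 12;  t_171 = 6
  t_172 = 16;  t_173 = 3;  t_174 = 8;  t_175 = 6;  t_176 = 9;  t_177 = 12
  t_178 = 6;  t_179 = 15;  t_180 = 9;  t_181 = 9;  t_182 = 10;  t_183 = 6
  t_184 = 3;  t_185 = 6;  t_186 = 14;  t_187 = 9;  t_188 = 4;  t_189 = 6
  t_190 = 3;  t_191 = 9;  t_192 = 1;  t_193 = 2;  t_194 = 7;  t_195 = 5
  t_196 = 10;  t_197 = 1;  t_198 = 10;  t_199 = 11;  t_200 = 11
t_201 = 6·11 + 1·11 + 8·10 + 8·1 = 12
t_202 = 6·12 + 1·11 + 8·11 + 8·10 = 13

13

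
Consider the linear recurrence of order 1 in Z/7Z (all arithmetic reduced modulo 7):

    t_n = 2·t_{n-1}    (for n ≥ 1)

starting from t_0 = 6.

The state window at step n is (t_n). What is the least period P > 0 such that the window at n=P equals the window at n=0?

3

n=0: window = (6)
n=1: window = (5)
n=2: window = (3)
n=3: window = (6)
window at n=3 equals window at n=0 → period = 3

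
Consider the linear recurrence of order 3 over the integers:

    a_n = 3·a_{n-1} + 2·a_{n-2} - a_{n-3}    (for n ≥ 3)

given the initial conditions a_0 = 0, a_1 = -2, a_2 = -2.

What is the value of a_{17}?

-371848922

a_3 = 3·-2 + 2·-2 + -1·0 = -10
a_4 = 3·-10 + 2·-2 + -1·-2 = -32
a_5 = 3·-32 + 2·-10 + -1·-2 = -114
a_6 = 3·-114 + 2·-32 + -1·-10 = -396
a_7 = 3·-396 + 2·-114 + -1·-32 = -1384
a_8 = 3·-1384 + 2·-396 + -1·-114 = -4830
a_9 = 3·-4830 + 2·-1384 + -1·-396 = -16862
a_10 = 3·-16862 + 2·-4830 + -1·-1384 = -58862
a_11 = 3·-58862 + 2·-16862 + -1·-4830 = -205480
a_12 = 3·-205480 + 2·-58862 + -1·-16862 = -717302
a_13 = 3·-717302 + 2·-205480 + -1·-58862 = -2504004
a_14 = 3·-2504004 + 2·-717302 + -1·-205480 = -8741136
a_15 = 3·-8741136 + 2·-2504004 + -1·-717302 = -30514114
a_16 = 3·-30514114 + 2·-8741136 + -1·-2504004 = -106520610
a_17 = 3·-106520610 + 2·-30514114 + -1·-8741136 = -371848922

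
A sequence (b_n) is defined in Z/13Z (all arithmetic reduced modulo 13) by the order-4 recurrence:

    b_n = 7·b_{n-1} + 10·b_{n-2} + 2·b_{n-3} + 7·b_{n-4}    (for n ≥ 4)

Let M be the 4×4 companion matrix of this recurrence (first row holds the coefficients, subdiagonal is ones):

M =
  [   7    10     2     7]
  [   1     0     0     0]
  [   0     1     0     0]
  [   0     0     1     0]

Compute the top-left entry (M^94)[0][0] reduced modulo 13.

4

(M^94)[0][0] is the top entry after applying M 94 times to the unit state (1, 0, 0, 0). Equivalently it is h_{97} for the auxiliary sequence (h_n) obeying the same recurrence with h_3 = 1 and h_i = 0 for 0 ≤ i < 3:
h_4 = 7·1 + 10·0 + 2·0 + 7·0 = 7
h_5 = 7·7 + 10·1 + 2·0 + 7·0 = 7
h_6 = 7·7 + 10·7 + 2·1 + 7·0 = 4
h_7 = 7·4 + 10·7 + 2·7 + 7·1 = 2
h_8 = 7·2 + 10·4 + 2·7 + 7·7 = 0
h_9 = 7·0 + 10·2 + 2·4 + 7·7 = 12
h_10 = 7·12 + 10·0 + 2·2 + 7·4 = 12
h_11 = 7·12 + 10·12 + 2·0 + 7·2 = 10
h_12 = 7·10 + 10·12 + 2·12 + 7·0 = 6
h_13 = 7·6 + 10·10 + 2·12 + 7·12 = 3
h_14 = 7·3 + 10·6 + 2·10 + 7·12 = 3
h_15 = 7·3 + 10·3 + 2·6 + 7·10 = 3
h_16 = 7·3 + 10·3 + 2·3 + 7·6 = 8
h_17 = 7·8 + 10·3 + 2·3 + 7·3 = 9
h_18 = 7·9 + 10·8 + 2·3 + 7·3 = 1
h_19 = 7·1 + 10·9 + 2·8 + 7·3 = 4
h_20 = 7·4 + 10·1 + 2·9 + 7·8 = 8
h_21 = 7·8 + 10·4 + 2·1 + 7·9 = 5
h_22 = 7·5 + 10·8 + 2·4 + 7·1 = 0
h_23 = 7·0 + 10·5 + 2·8 + 7·4 = 3
h_24 = 7·3 + 10·0 + 2·5 + 7·8 = 9
h_25 = 7·9 + 10·3 + 2·0 + 7·5 = 11
h_26 = 7·11 + 10·9 + 2·3 + 7·0 = 4
h_27 = 7·4 + 10·11 + 2·9 + 7·3 = 8
h_28 = 7·8 + 10·4 + 2·11 + 7·9 = 12
h_29 = 7·12 + 10·8 + 2·4 + 7·11 = 2
h_30 = 7·2 + 10·12 + 2·8 + 7·4 = 9
h_31 = 7·9 + 10·2 + 2·12 + 7·8 = 7
h_32 = 7·7 + 10·9 + 2·2 + 7·12 = 6
h_33 = 7·6 + 10·7 + 2·9 + 7·2 = 1
h_34 = 7·1 + 10·6 + 2·7 + 7·9 = 1
h_35 = 7·1 + 10·1 + 2·6 + 7·7 = 0
h_36 = 7·0 + 10·1 + 2·1 + 7·6 = 2
h_37 = 7·2 + 10·0 + 2·1 + 7·1 = 10
h_38 = 7·10 + 10·2 + 2·0 + 7·1 = 6
h_39 = 7·6 + 10·10 + 2·2 + 7·0 = 3
h_40 = 7·3 + 10·6 + 2·10 + 7·2 = 11
h_41 = 7·11 + 10·3 + 2·6 + 7·10 = 7
h_42 = 7·7 + 10·11 + 2·3 + 7·6 = 12
h_43 = 7·12 + 10·7 + 2·11 + 7·3 = 2
h_44 = 7·2 + 10·12 + 2·7 + 7·11 = 4
h_45 = 7·4 + 10·2 + 2·12 + 7·7 = 4
h_46 = 7·4 + 10·4 + 2·2 + 7·12 = 0
h_47 = 7·0 + 10·4 + 2·4 + 7·2 = 10
h_48 = 7·10 + 10·0 + 2·4 + 7·4 = 2
h_49 = 7·2 + 10·10 + 2·0 + 7·4 = 12
h_50 = 7·12 + 10·2 + 2·10 + 7·0 = 7
h_51 = 7·7 + 10·12 + 2·2 + 7·10 = 9
h_52 = 7·9 + 10·7 + 2·12 + 7·2 = 2
h_53 = 7·2 + 10·9 + 2·7 + 7·12 = 7
h_54 = 7·7 + 10·2 + 2·9 + 7·7 = 6
h_55 = 7·6 + 10·7 + 2·2 + 7·9 = 10
h_56 = 7·10 + 10·6 + 2·7 + 7·2 = 2
h_57 = 7·2 + 10·10 + 2·6 + 7·7 = 6
h_58 = 7·6 + 10·2 + 2·10 + 7·6 = 7
h_59 = 7·7 + 10·6 + 2·2 + 7·10 = 1
h_60 = 7·1 + 10·7 + 2·6 + 7·2 = 12
h_61 = 7·12 + 10·1 + 2·7 + 7·6 = 7
h_62 = 7·7 + 10·12 + 2·1 + 7·7 = 12
h_63 = 7·12 + 10·7 + 2·12 + 7·1 = 3
h_64 = 7·3 + 10·12 + 2·7 + 7·12 = 5
h_65 = 7·5 + 10·3 + 2·12 + 7·7 = 8
h_66 = 7·8 + 10·5 + 2·3 + 7·12 = 1
h_67 = 7·1 + 10·8 + 2·5 + 7·3 = 1
h_68 = 7·1 + 10·1 + 2·8 + 7·5 = 3
h_69 = 7·3 + 10·1 + 2·1 + 7·8 = 11
h_70 = 7·11 + 10·3 + 2·1 + 7·1 = 12
h_71 = 7·12 + 10·11 + 2·3 + 7·1 = 12
h_72 = 7·12 + 10·12 + 2·11 + 7·3 = 0
h_73 = 7·0 + 10·12 + 2·12 + 7·11 = 0
h_74 = 7·0 + 10·0 + 2·12 + 7·12 = 4
h_75 = 7·4 + 10·0 + 2·0 + 7·12 = 8
h_76 = 7·8 + 10·4 + 2·0 + 7·0 = 5
h_77 = 7·5 + 10·8 + 2·4 + 7·0 = 6
h_78 = 7·6 + 10·5 + 2·8 + 7·4 = 6
h_79 = 7·6 + 10·6 + 2·5 + 7·8 = 12
h_80 = 7·12 + 10·6 + 2·6 + 7·5 = 9
h_81 = 7·9 + 10·12 + 2·6 + 7·6 = 3
h_82 = 7·3 + 10·9 + 2·12 + 7·6 = 8
h_83 = 7·8 + 10·3 + 2·9 + 7·12 = 6
h_84 = 7·6 + 10·8 + 2·3 + 7·9 = 9
h_85 = 7·9 + 10·6 + 2·8 + 7·3 = 4
h_86 = 7·4 + 10·9 + 2·6 + 7·8 = 4
h_87 = 7·4 + 10·4 + 2·9 + 7·6 = 11
h_88 = 7·11 + 10·4 + 2·4 + 7·9 = 6
h_89 = 7·6 + 10·11 + 2·4 + 7·4 = 6
h_90 = 7·6 + 10·6 + 2·11 + 7·4 = 9
h_91 = 7·9 + 10·6 + 2·6 + 7·11 = 4
h_92 = 7·4 + 10·9 + 2·6 + 7·6 = 3
h_93 = 7·3 + 10·4 + 2·9 + 7·6 = 4
h_94 = 7·4 + 10·3 + 2·4 + 7·9 = 12
h_95 = 7·12 + 10·4 + 2·3 + 7·4 = 2
h_96 = 7·2 + 10·12 + 2·4 + 7·3 = 7
h_97 = 7·7 + 10·2 + 2·12 + 7·4 = 4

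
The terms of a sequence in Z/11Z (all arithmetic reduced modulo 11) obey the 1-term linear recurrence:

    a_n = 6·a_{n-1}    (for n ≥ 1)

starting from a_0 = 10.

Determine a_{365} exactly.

1

a_1 = 6·10 = 5
a_2 = 6·5 = 8
a_3 = 6·8 = 4
a_4 = 6·4 = 2
a_5 = 6·2 = 1
a_6 = 6·1 = 6
a_7 = 6·6 = 3
a_8 = 6·3 = 7
a_9 = 6·7 = 9
a_10 = 6·9 = 10
(a_10) = (10) = (a_0), so the sequence has period 10.
365 ≡ 5 (mod 10), hence a_365 = a_5 = 1.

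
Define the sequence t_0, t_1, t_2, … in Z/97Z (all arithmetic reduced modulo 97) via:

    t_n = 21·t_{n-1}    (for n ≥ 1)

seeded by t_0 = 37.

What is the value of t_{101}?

t_1 = 21·37 = 1
t_2 = 21·1 = 21
t_3 = 21·21 = 53
t_4 = 21·53 = 46
t_5 = 21·46 = 93
t_6 = 21·93 = 13
t_7 = 21·13 = 79
t_8 = 21·79 = 10
t_9 = 21·10 = 16
t_10 = 21·16 = 45
t_11 = 21·45 = 72
t_12 = 21·72 = 57
t_13 = 21·57 = 33
t_14 = 21·33 = 14
t_15 = 21·14 = 3
t_16 = 21·3 = 63
t_17 = 21·63 = 62
t_18 = 21·62 = 41
t_19 = 21·41 = 85
t_20 = 21·85 = 39
t_21 = 21·39 = 43
t_22 = 21·43 = 30
t_23 = 21·30 = 48
t_24 = 21·48 = 38
t_25 = 21·38 = 22
t_26 = 21·22 = 74
t_27 = 21·74 = 2
t_28 = 21·2 = 42
t_29 = 21·42 = 9
t_30 = 21·9 = 92
t_31 = 21·92 = 89
t_32 = 21·89 = 26
t_33 = 21·26 = 61
t_34 = 21·61 = 20
t_35 = 21·20 = 32
t_36 = 21·32 = 90
t_37 = 21·90 = 47
t_38 = 21·47 = 17
t_39 = 21·17 = 66
t_40 = 21·66 = 28
t_41 = 21·28 = 6
t_42 = 21·6 = 29
t_43 = 21·29 = 27
t_44 = 21·27 = 82
t_45 = 21·82 = 73
t_46 = 21·73 = 78
t_47 = 21·78 = 86
t_48 = 21·86 = 60
t_49 = 21·60 = 96
t_50 = 21·96 = 76
t_51 = 21·76 = 44
t_52 = 21·44 = 51
t_53 = 21·51 = 4
t_54 = 21·4 = 84
t_55 = 21·84 = 18
t_56 = 21·18 = 87
t_57 = 21·87 = 81
t_58 = 21·81 = 52
t_59 = 21·52 = 25
t_60 = 21·25 = 40
t_61 = 21·40 = 64
t_62 = 21·64 = 83
t_63 = 21·83 = 94
t_64 = 21·94 = 34
t_65 = 21·34 = 35
t_66 = 21·35 = 56
t_67 = 21·56 = 12
t_68 = 21·12 = 58
t_69 = 21·58 = 54
t_70 = 21·54 = 67
t_71 = 21·67 = 49
t_72 = 21·49 = 59
t_73 = 21·59 = 75
t_74 = 21·75 = 23
t_75 = 21·23 = 95
t_76 = 21·95 = 55
t_77 = 21·55 = 88
t_78 = 21·88 = 5
t_79 = 21·5 = 8
t_80 = 21·8 = 71
t_81 = 21·71 = 36
t_82 = 21·36 = 77
t_83 = 21·77 = 65
t_84 = 21·65 = 7
t_85 = 21·7 = 50
t_86 = 21·50 = 80
t_87 = 21·80 = 31
t_88 = 21·31 = 69
t_89 = 21·69 = 91
t_90 = 21·91 = 68
t_91 = 21·68 = 70
t_92 = 21·70 = 15
t_93 = 21·15 = 24
t_94 = 21·24 = 19
t_95 = 21·19 = 11
t_96 = 21·11 = 37
t_97 = 21·37 = 1
t_98 = 21·1 = 21
t_99 = 21·21 = 53
t_100 = 21·53 = 46
t_101 = 21·46 = 93

93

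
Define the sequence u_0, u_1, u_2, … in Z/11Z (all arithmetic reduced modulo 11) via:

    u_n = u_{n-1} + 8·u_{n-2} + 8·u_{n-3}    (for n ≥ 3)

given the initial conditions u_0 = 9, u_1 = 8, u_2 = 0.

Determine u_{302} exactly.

8

u_3 = 1·0 + 8·8 + 8·9 = 4
u_4 = 1·4 + 8·0 + 8·8 = 2
u_5 = 1·2 + 8·4 + 8·0 = 1
u_6 = 1·1 + 8·2 + 8·4 = 5
u_7 = 1·5 + 8·1 + 8·2 = 7
u_8 = 1·7 + 8·5 + 8·1 = 0
Continuing the recurrence:
  u_9 = 8;  u_10 = 9;  u_11 = 7;  u_12 = 0;  u_13 = 7;  u_14 = 8
  u_15 = 9;  u_16 = 8;  u_17 = 1;  u_18 = 5;  u_19 = 0;  u_20 = 4
  u_21 = 0;  u_22 = 10;  u_23 = 9;  u_24 = 1;  u_25 = 10;  u_26 = 2
  u_27 = 2;  u_28 = 10;  u_29 = 9;  u_30 = 6;  u_31 = 4;  u_32 = 3
  u_33 = 6;  u_34 = 7;  u_35 = 2;  u_36 = 7;  u_37 = 2;  u_38 = 8
  u_39 = 3;  u_40 = 6;  u_41 = 6;  u_42 = 1;  u_43 = 9;  u_44 = 10
  u_45 = 2;  u_46 = 0;  u_47 = 8;  u_48 = 2;  u_49 = 0;  u_50 = 3
  u_51 = 8;  u_52 = 10;  u_53 = 10;  u_54 = 0;  u_55 = 6;  u_56 = 9
  u_57 = 2;  u_58 = 1;  u_59 = 1;  u_60 = 3;  u_61 = 8;  u_62 = 7
  u_63 = 7;  u_64 = 6;  u_65 = 8;  u_66 = 2;  u_67 = 4;  u_68 = 7
  u_69 = 0;  u_70 = 0;  u_71 = 1;  u_72 = 1;  u_73 = 9;  u_74 = 3
  u_75 = 6;  u_76 = 3;  u_77 = 9;  u_78 = 4;  u_79 = 1;  u_80 = 6
  u_81 = 2;  u_82 = 3;  u_83 = 1;  u_84 = 8;  u_85 = 7;  u_86 = 2
  u_87 = 1;  u_88 = 7;  u_89 = 9;  u_90 = 7;  u_91 = 3;  u_92 = 10
  u_93 = 2;  u_94 = 7;  u_95 = 4;  u_96 = 10;  u_97 = 10;  u_98 = 1
  u_99 = 7;  u_100 = 7;  u_101 = 5;  u_102 = 7;  u_103 = 4;  u_104 = 1
  u_105 = 1;  u_106 = 8;  u_107 = 2;  u_108 = 8;  u_109 = 0;  u_110 = 3
  u_111 = 1;  u_112 = 3;  u_113 = 2;  u_114 = 1;  u_115 = 8;  u_116 = 10
  u_117 = 5;  u_118 = 6;  u_119 = 5;  u_120 = 5;  u_121 = 5;  u_122 = 8
  u_123 = 0;  u_124 = 5;  u_125 = 3;  u_126 = 10;  u_127 = 8;  u_128 = 2
  u_129 = 3;  u_130 = 6;  u_131 = 2;  u_132 = 8;  u_133 = 6;  u_134 = 9
  u_135 = 0;  u_136 = 10;  u_137 = 5;  u_138 = 8;  u_139 = 7;  u_140 = 1
  u_141 = 0;  u_142 = 9;  u_143 = 6;  u_144 = 1;  u_145 = 0;  u_146 = 1
  u_147 = 9;  u_148 = 6;  u_149 = 9;  u_150 = 8;  u_151 = 7;  u_152 = 0
  u_153 = 10;  u_154 = 0;  u_155 = 3;  u_156 = 6;  u_157 = 8;  u_158 = 3
  u_159 = 5;  u_160 = 5;  u_161 = 3;  u_162 = 6;  u_163 = 4;  u_164 = 10
  u_165 = 2;  u_166 = 4;  u_167 = 1;  u_168 = 5;  u_169 = 1;  u_170 = 5
  u_171 = 9;  u_172 = 2;  u_173 = 4;  u_174 = 4;  u_175 = 8;  u_176 = 6
  u_177 = 3;  u_178 = 5;  u_179 = 0;  u_180 = 9;  u_181 = 5;  u_182 = 0
  u_183 = 2;  u_184 = 9;  u_185 = 3;  u_186 = 3;  u_187 = 0;  u_188 = 4
  u_189 = 6;  u_190 = 5;  u_191 = 8;  u_192 = 8;  u_193 = 2;  u_194 = 9
  u_195 = 1;  u_196 = 1;  u_197 = 4;  u_198 = 9;  u_199 = 5;  u_200 = 10
  u_201 = 1;  u_202 = 0;  u_203 = 0;  u_204 = 8;  u_205 = 8;  u_206 = 6
  u_207 = 2;  u_208 = 4;  u_209 = 2;  u_210 = 6;  u_211 = 10;  u_212 = 8
  u_213 = 4;  u_214 = 5;  u_215 = 2;  u_216 = 8;  u_217 = 9;  u_218 = 1
  u_219 = 5;  u_220 = 8;  u_221 = 1;  u_222 = 6;  u_223 = 1;  u_224 = 2
  u_225 = 3;  u_226 = 5;  u_227 = 1;  u_228 = 10;  u_229 = 3;  u_230 = 3
  u_231 = 8;  u_232 = 1;  u_233 = 1;  u_234 = 7;  u_235 = 1;  u_236 = 10
  u_237 = 8;  u_238 = 8;  u_239 = 9;  u_240 = 5;  u_241 = 9;  u_242 = 0
  u_243 = 2;  u_244 = 8;  u_245 = 2;  u_246 = 5;  u_247 = 8;  u_248 = 9
  u_249 = 3;  u_250 = 7;  u_251 = 4;  u_252 = 7;  u_253 = 7;  u_254 = 7
  u_255 = 9;  u_256 = 0;  u_257 = 7;  u_258 = 2;  u_259 = 3;  u_260 = 9
  u_261 = 5;  u_262 = 2;  u_263 = 4;  u_264 = 5;  u_265 = 9;  u_266 = 4
  u_267 = 6;  u_268 = 0;  u_269 = 3;  u_270 = 7;  u_271 = 9;  u_272 = 1
  u_273 = 8;  u_274 = 0;  u_275 = 6;  u_276 = 4;  u_277 = 8;  u_278 = 0
  u_279 = 8;  u_280 = 6;  u_281 = 4;  u_282 = 6;  u_283 = 9;  u_284 = 1
  u_285 = 0;  u_286 = 3;  u_287 = 0;  u_288 = 2;  u_289 = 4;  u_290 = 9
  u_291 = 2;  u_292 = 7;  u_293 = 7;  u_294 = 2;  u_295 = 4;  u_296 = 10
  u_297 = 3;  u_298 = 5;  u_299 = 10;  u_300 = 8
u_301 = 1·8 + 8·10 + 8·5 = 7
u_302 = 1·7 + 8·8 + 8·10 = 8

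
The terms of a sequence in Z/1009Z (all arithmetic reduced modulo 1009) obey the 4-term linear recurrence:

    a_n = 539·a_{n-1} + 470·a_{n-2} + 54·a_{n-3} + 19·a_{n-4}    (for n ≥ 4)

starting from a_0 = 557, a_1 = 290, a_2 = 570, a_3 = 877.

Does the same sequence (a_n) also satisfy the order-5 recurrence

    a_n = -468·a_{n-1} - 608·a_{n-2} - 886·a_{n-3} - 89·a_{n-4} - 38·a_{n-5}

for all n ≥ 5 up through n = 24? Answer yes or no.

Terms a_0..a_24: 557, 290, 570, 877, 6, 691, 596, 88, 731, 398, 47, 280, 537, 300, 269, 456, 62, 579, 653, 439, 845, 739, 168, 470, 795
n=5: candidate gives 691, actual a_5 = 691 ✓
n=6: candidate gives 596, actual a_6 = 596 ✓
n=7: candidate gives 88, actual a_7 = 88 ✓
n=8: candidate gives 731, actual a_8 = 731 ✓
n=9: candidate gives 398, actual a_9 = 398 ✓
n=10: candidate gives 47, actual a_10 = 47 ✓
n=11: candidate gives 280, actual a_11 = 280 ✓
n=12: candidate gives 537, actual a_12 = 537 ✓
n=13: candidate gives 300, actual a_13 = 300 ✓
n=14: candidate gives 269, actual a_14 = 269 ✓
n=15: candidate gives 456, actual a_15 = 456 ✓
n=16: candidate gives 62, actual a_16 = 62 ✓
n=17: candidate gives 579, actual a_17 = 579 ✓
n=18: candidate gives 653, actual a_18 = 653 ✓
n=19: candidate gives 439, actual a_19 = 439 ✓
n=20: candidate gives 845, actual a_20 = 845 ✓
n=21: candidate gives 739, actual a_21 = 739 ✓
n=22: candidate gives 168, actual a_22 = 168 ✓
n=23: candidate gives 470, actual a_23 = 470 ✓
n=24: candidate gives 795, actual a_24 = 795 ✓

yes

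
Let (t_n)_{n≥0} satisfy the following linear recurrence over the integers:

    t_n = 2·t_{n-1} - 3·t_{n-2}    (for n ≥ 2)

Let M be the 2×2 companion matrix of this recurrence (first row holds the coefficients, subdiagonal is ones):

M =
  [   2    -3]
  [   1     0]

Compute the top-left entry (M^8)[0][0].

(M^8)[0][0] is the top entry after applying M 8 times to the unit state (1, 0). Equivalently it is h_{9} for the auxiliary sequence (h_n) obeying the same recurrence with h_1 = 1 and h_i = 0 for 0 ≤ i < 1:
h_2 = 2·1 + -3·0 = 2
h_3 = 2·2 + -3·1 = 1
h_4 = 2·1 + -3·2 = -4
h_5 = 2·-4 + -3·1 = -11
h_6 = 2·-11 + -3·-4 = -10
h_7 = 2·-10 + -3·-11 = 13
h_8 = 2·13 + -3·-10 = 56
h_9 = 2·56 + -3·13 = 73

73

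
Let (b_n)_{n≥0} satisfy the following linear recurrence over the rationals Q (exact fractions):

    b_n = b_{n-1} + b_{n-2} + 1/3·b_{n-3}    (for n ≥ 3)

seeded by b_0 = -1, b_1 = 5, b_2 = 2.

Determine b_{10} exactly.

6842/27

b_3 = 1·2 + 1·5 + 1/3·-1 = 20/3
b_4 = 1·20/3 + 1·2 + 1/3·5 = 31/3
b_5 = 1·31/3 + 1·20/3 + 1/3·2 = 53/3
b_6 = 1·53/3 + 1·31/3 + 1/3·20/3 = 272/9
b_7 = 1·272/9 + 1·53/3 + 1/3·31/3 = 154/3
b_8 = 1·154/3 + 1·272/9 + 1/3·53/3 = 787/9
b_9 = 1·787/9 + 1·154/3 + 1/3·272/9 = 4019/27
b_10 = 1·4019/27 + 1·787/9 + 1/3·154/3 = 6842/27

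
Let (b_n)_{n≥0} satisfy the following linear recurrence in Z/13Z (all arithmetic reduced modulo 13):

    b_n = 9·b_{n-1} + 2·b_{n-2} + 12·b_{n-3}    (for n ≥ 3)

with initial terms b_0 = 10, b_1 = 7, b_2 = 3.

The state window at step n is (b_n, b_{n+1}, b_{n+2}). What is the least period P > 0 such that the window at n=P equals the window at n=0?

168

n=0: window = (10, 7, 3)
n=1: window = (7, 3, 5)
n=2: window = (3, 5, 5)
n=3: window = (5, 5, 0)
n=4: window = (5, 0, 5)
n=5: window = (0, 5, 1)
n=6: window = (5, 1, 6)
n=7: window = (1, 6, 12)
n=8: window = (6, 12, 2)
n=9: window = (12, 2, 10)
n=10: window = (2, 10, 4)
n=11: window = (10, 4, 2)
n=12: window = (4, 2, 3)
n=13: window = (2, 3, 1)
n=14: window = (3, 1, 0)
n=15: window = (1, 0, 12)
n=16: window = (0, 12, 3)
n=17: window = (12, 3, 12)
n=18: window = (3, 12, 11)
n=19: window = (12, 11, 3)
n=20: window = (11, 3, 11)
n=21: window = (3, 11, 3)
n=22: window = (11, 3, 7)
n=23: window = (3, 7, 6)
n=24: window = (7, 6, 0)
n=25: window = (6, 0, 5)
n=26: window = (0, 5, 0)
n=27: window = (5, 0, 10)
n=28: window = (0, 10, 7)
n=29: window = (10, 7, 5)
n=30: window = (7, 5, 10)
n=31: window = (5, 10, 2)
n=32: window = (10, 2, 7)
n=33: window = (2, 7, 5)
n=34: window = (7, 5, 5)
n=35: window = (5, 5, 9)
n=36: window = (5, 9, 8)
n=37: window = (9, 8, 7)
n=38: window = (8, 7, 5)
n=39: window = (7, 5, 12)
n=40: window = (5, 12, 7)
…
n=166: window = (9, 2, 10)
n=167: window = (2, 10, 7)
n=168: window = (10, 7, 3)
window at n=168 equals window at n=0 → period = 168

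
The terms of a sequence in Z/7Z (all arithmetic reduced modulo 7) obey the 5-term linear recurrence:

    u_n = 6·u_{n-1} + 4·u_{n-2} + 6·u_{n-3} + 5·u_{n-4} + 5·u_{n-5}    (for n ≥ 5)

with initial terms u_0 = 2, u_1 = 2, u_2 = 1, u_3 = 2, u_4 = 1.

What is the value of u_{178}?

u_5 = 6·1 + 4·2 + 6·1 + 5·2 + 5·2 = 5
u_6 = 6·5 + 4·1 + 6·2 + 5·1 + 5·2 = 5
u_7 = 6·5 + 4·5 + 6·1 + 5·2 + 5·1 = 1
u_8 = 6·1 + 4·5 + 6·5 + 5·1 + 5·2 = 1
u_9 = 6·1 + 4·1 + 6·5 + 5·5 + 5·1 = 0
u_10 = 6·0 + 4·1 + 6·1 + 5·5 + 5·5 = 4
Continuing the recurrence:
  u_11 = 4;  u_12 = 1;  u_13 = 2;  u_14 = 4;  u_15 = 1;  u_16 = 3
  u_17 = 5;  u_18 = 1;  u_19 = 6;  u_20 = 6;  u_21 = 1;  u_22 = 5
  u_23 = 0;  u_24 = 2;  u_25 = 0;  u_26 = 3;  u_27 = 6;  u_28 = 2
  u_29 = 1;  u_30 = 2;  u_31 = 3;  u_32 = 2;  u_33 = 2;  u_34 = 4
  u_35 = 6;  u_36 = 5;  u_37 = 0;  u_38 = 2;  u_39 = 1;  u_40 = 6
  u_41 = 0;  u_42 = 5;  u_43 = 4;  u_44 = 2;  u_45 = 4;  u_46 = 4
  u_47 = 6;  u_48 = 1;  u_49 = 0;  u_50 = 3;  u_51 = 4;  u_52 = 1
  u_53 = 3;  u_54 = 5;  u_55 = 6;  u_56 = 1;  u_57 = 3;  u_58 = 0
  u_59 = 3;  u_60 = 1;  u_61 = 3;  u_62 = 6;  u_63 = 6;  u_64 = 0
  u_65 = 3;  u_66 = 1;  u_67 = 1;  u_68 = 2;  u_69 = 2;  u_70 = 4
  u_71 = 5;  u_72 = 3;  u_73 = 5;  u_74 = 4;  u_75 = 2;  u_76 = 0
  u_77 = 2;  u_78 = 6;  u_79 = 4;  u_80 = 0;  u_81 = 6;  u_82 = 2
  u_83 = 2;  u_84 = 6;  u_85 = 2;  u_86 = 4;  u_87 = 4;  u_88 = 1
  u_89 = 2;  u_90 = 0;  u_91 = 5;  u_92 = 4;  u_93 = 3;  u_94 = 4
  u_95 = 1;  u_96 = 1;  u_97 = 6;  u_98 = 4;  u_99 = 2;  u_100 = 4
  u_101 = 0;  u_102 = 1;  u_103 = 4;  u_104 = 2;  u_105 = 5;  u_106 = 4
  u_107 = 4;  u_108 = 2;  u_109 = 3;  u_110 = 4;  u_111 = 4;  u_112 = 4
  u_113 = 5;  u_114 = 0;  u_115 = 0;  u_116 = 0;  u_117 = 3;  u_118 = 1
  u_119 = 4;  u_120 = 4;  u_121 = 5;  u_122 = 6;  u_123 = 0;  u_124 = 3
  u_125 = 1;  u_126 = 3;  u_127 = 0;  u_128 = 5;  u_129 = 5;  u_130 = 0
  u_131 = 2;  u_132 = 4;  u_133 = 5;  u_134 = 6;  u_135 = 6;  u_136 = 1
  u_137 = 6;  u_138 = 5;  u_139 = 1;  u_140 = 6;  u_141 = 0;  u_142 = 1
  u_143 = 2;  u_144 = 2;  u_145 = 0;  u_146 = 4;  u_147 = 2;  u_148 = 6
  u_149 = 1;  u_150 = 6;  u_151 = 1;  u_152 = 6;  u_153 = 6;  u_154 = 3
  u_155 = 1;  u_156 = 5;  u_157 = 0;  u_158 = 1;  u_159 = 0;  u_160 = 6
  u_161 = 4;  u_162 = 4;  u_163 = 4;  u_164 = 3;  u_165 = 3;  u_166 = 3
  u_167 = 4;  u_168 = 5;  u_169 = 3;  u_170 = 1;  u_171 = 6;  u_172 = 5
  u_173 = 2;  u_174 = 4;  u_175 = 6;  u_176 = 0
u_177 = 6·0 + 4·6 + 6·4 + 5·2 + 5·5 = 6
u_178 = 6·6 + 4·0 + 6·6 + 5·4 + 5·2 = 4

4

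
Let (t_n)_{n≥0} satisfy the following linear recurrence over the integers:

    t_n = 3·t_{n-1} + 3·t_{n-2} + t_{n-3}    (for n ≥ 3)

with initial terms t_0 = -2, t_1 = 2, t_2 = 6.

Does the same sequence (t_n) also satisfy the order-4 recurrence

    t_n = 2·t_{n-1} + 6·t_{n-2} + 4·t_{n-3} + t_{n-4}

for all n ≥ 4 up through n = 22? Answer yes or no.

Terms t_0..t_22: -2, 2, 6, 22, 86, 330, 1270, 4886, 18798, 72322, 278246, 1070502, 4118566, 15845450, 60962550, 234542566, 902360798, 3471672642, 13356642886, 51387307382, 197703523446, 760629135370, 2926385283830
n=4: candidate gives 86, actual t_4 = 86 ✓
n=5: candidate gives 330, actual t_5 = 330 ✓
n=6: candidate gives 1270, actual t_6 = 1270 ✓
n=7: candidate gives 4886, actual t_7 = 4886 ✓
n=8: candidate gives 18798, actual t_8 = 18798 ✓
n=9: candidate gives 72322, actual t_9 = 72322 ✓
n=10: candidate gives 278246, actual t_10 = 278246 ✓
n=11: candidate gives 1070502, actual t_11 = 1070502 ✓
n=12: candidate gives 4118566, actual t_12 = 4118566 ✓
n=13: candidate gives 15845450, actual t_13 = 15845450 ✓
n=14: candidate gives 60962550, actual t_14 = 60962550 ✓
n=15: candidate gives 234542566, actual t_15 = 234542566 ✓
n=16: candidate gives 902360798, actual t_16 = 902360798 ✓
n=17: candidate gives 3471672642, actual t_17 = 3471672642 ✓
n=18: candidate gives 13356642886, actual t_18 = 13356642886 ✓
n=19: candidate gives 51387307382, actual t_19 = 51387307382 ✓
n=20: candidate gives 197703523446, actual t_20 = 197703523446 ✓
n=21: candidate gives 760629135370, actual t_21 = 760629135370 ✓
n=22: candidate gives 2926385283830, actual t_22 = 2926385283830 ✓

yes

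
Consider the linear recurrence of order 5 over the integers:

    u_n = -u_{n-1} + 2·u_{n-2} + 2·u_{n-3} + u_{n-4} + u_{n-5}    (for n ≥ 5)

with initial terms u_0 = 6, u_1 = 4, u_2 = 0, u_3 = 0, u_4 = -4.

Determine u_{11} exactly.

u_5 = -1·-4 + 2·0 + 2·0 + 1·4 + 1·6 = 14
u_6 = -1·14 + 2·-4 + 2·0 + 1·0 + 1·4 = -18
u_7 = -1·-18 + 2·14 + 2·-4 + 1·0 + 1·0 = 38
u_8 = -1·38 + 2·-18 + 2·14 + 1·-4 + 1·0 = -50
u_9 = -1·-50 + 2·38 + 2·-18 + 1·14 + 1·-4 = 100
u_10 = -1·100 + 2·-50 + 2·38 + 1·-18 + 1·14 = -128
u_11 = -1·-128 + 2·100 + 2·-50 + 1·38 + 1·-18 = 248

248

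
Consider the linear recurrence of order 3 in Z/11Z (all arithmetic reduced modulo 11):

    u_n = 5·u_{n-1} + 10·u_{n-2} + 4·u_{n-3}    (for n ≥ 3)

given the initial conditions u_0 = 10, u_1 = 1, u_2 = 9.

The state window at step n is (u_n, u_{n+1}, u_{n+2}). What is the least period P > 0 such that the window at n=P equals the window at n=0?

n=0: window = (10, 1, 9)
n=1: window = (1, 9, 7)
n=2: window = (9, 7, 8)
n=3: window = (7, 8, 3)
n=4: window = (8, 3, 2)
n=5: window = (3, 2, 6)
n=6: window = (2, 6, 7)
n=7: window = (6, 7, 4)
n=8: window = (7, 4, 4)
n=9: window = (4, 4, 0)
n=10: window = (4, 0, 1)
n=11: window = (0, 1, 10)
n=12: window = (1, 10, 5)
n=13: window = (10, 5, 8)
n=14: window = (5, 8, 9)
n=15: window = (8, 9, 2)
n=16: window = (9, 2, 0)
n=17: window = (2, 0, 1)
n=18: window = (0, 1, 2)
n=19: window = (1, 2, 9)
n=20: window = (2, 9, 3)
n=21: window = (9, 3, 3)
n=22: window = (3, 3, 4)
n=23: window = (3, 4, 7)
n=24: window = (4, 7, 10)
n=25: window = (7, 10, 4)
n=26: window = (10, 4, 5)
n=27: window = (4, 5, 6)
n=28: window = (5, 6, 8)
n=29: window = (6, 8, 10)
n=30: window = (8, 10, 0)
n=31: window = (10, 0, 0)
n=32: window = (0, 0, 7)
n=33: window = (0, 7, 2)
n=34: window = (7, 2, 3)
n=35: window = (2, 3, 8)
n=36: window = (3, 8, 1)
n=37: window = (8, 1, 9)
n=38: window = (1, 9, 10)
n=39: window = (9, 10, 1)
n=40: window = (10, 1, 9)
window at n=40 equals window at n=0 → period = 40

40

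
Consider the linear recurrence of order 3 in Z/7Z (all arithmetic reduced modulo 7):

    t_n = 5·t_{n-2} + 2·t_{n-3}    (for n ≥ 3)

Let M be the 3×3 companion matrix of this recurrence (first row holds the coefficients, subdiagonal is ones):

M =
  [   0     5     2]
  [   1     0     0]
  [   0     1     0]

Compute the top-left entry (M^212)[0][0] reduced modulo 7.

5

(M^212)[0][0] is the top entry after applying M 212 times to the unit state (1, 0, 0). Equivalently it is h_{214} for the auxiliary sequence (h_n) obeying the same recurrence with h_2 = 1 and h_i = 0 for 0 ≤ i < 2:
h_3 = 0·1 + 5·0 + 2·0 = 0
h_4 = 0·0 + 5·1 + 2·0 = 5
h_5 = 0·5 + 5·0 + 2·1 = 2
h_6 = 0·2 + 5·5 + 2·0 = 4
h_7 = 0·4 + 5·2 + 2·5 = 6
h_8 = 0·6 + 5·4 + 2·2 = 3
h_9 = 0·3 + 5·6 + 2·4 = 3
h_10 = 0·3 + 5·3 + 2·6 = 6
h_11 = 0·6 + 5·3 + 2·3 = 0
h_12 = 0·0 + 5·6 + 2·3 = 1
h_13 = 0·1 + 5·0 + 2·6 = 5
h_14 = 0·5 + 5·1 + 2·0 = 5
h_15 = 0·5 + 5·5 + 2·1 = 6
h_16 = 0·6 + 5·5 + 2·5 = 0
h_17 = 0·0 + 5·6 + 2·5 = 5
h_18 = 0·5 + 5·0 + 2·6 = 5
h_19 = 0·5 + 5·5 + 2·0 = 4
h_20 = 0·4 + 5·5 + 2·5 = 0
h_21 = 0·0 + 5·4 + 2·5 = 2
h_22 = 0·2 + 5·0 + 2·4 = 1
h_23 = 0·1 + 5·2 + 2·0 = 3
h_24 = 0·3 + 5·1 + 2·2 = 2
h_25 = 0·2 + 5·3 + 2·1 = 3
h_26 = 0·3 + 5·2 + 2·3 = 2
h_27 = 0·2 + 5·3 + 2·2 = 5
h_28 = 0·5 + 5·2 + 2·3 = 2
h_29 = 0·2 + 5·5 + 2·2 = 1
h_30 = 0·1 + 5·2 + 2·5 = 6
h_31 = 0·6 + 5·1 + 2·2 = 2
h_32 = 0·2 + 5·6 + 2·1 = 4
h_33 = 0·4 + 5·2 + 2·6 = 1
h_34 = 0·1 + 5·4 + 2·2 = 3
h_35 = 0·3 + 5·1 + 2·4 = 6
h_36 = 0·6 + 5·3 + 2·1 = 3
h_37 = 0·3 + 5·6 + 2·3 = 1
h_38 = 0·1 + 5·3 + 2·6 = 6
h_39 = 0·6 + 5·1 + 2·3 = 4
h_40 = 0·4 + 5·6 + 2·1 = 4
h_41 = 0·4 + 5·4 + 2·6 = 4
h_42 = 0·4 + 5·4 + 2·4 = 0
h_43 = 0·0 + 5·4 + 2·4 = 0
h_44 = 0·0 + 5·0 + 2·4 = 1
(h_42, h_43, h_44) = (0, 0, 1) = (h_0, h_1, h_2), so the sequence has period 42.
214 ≡ 4 (mod 42), hence h_214 = h_4 = 5.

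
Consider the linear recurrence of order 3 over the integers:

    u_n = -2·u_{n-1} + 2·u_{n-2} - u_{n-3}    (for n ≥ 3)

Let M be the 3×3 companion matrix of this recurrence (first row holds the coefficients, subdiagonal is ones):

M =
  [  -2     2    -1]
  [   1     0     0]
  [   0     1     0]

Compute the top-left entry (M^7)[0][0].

-1090

(M^7)[0][0] is the top entry after applying M 7 times to the unit state (1, 0, 0). Equivalently it is h_{9} for the auxiliary sequence (h_n) obeying the same recurrence with h_2 = 1 and h_i = 0 for 0 ≤ i < 2:
h_3 = -2·1 + 2·0 + -1·0 = -2
h_4 = -2·-2 + 2·1 + -1·0 = 6
h_5 = -2·6 + 2·-2 + -1·1 = -17
h_6 = -2·-17 + 2·6 + -1·-2 = 48
h_7 = -2·48 + 2·-17 + -1·6 = -136
h_8 = -2·-136 + 2·48 + -1·-17 = 385
h_9 = -2·385 + 2·-136 + -1·48 = -1090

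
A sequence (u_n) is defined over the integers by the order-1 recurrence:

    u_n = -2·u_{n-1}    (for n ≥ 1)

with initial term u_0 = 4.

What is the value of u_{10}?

4096

u_1 = -2·4 = -8
u_2 = -2·-8 = 16
u_3 = -2·16 = -32
u_4 = -2·-32 = 64
u_5 = -2·64 = -128
u_6 = -2·-128 = 256
u_7 = -2·256 = -512
u_8 = -2·-512 = 1024
u_9 = -2·1024 = -2048
u_10 = -2·-2048 = 4096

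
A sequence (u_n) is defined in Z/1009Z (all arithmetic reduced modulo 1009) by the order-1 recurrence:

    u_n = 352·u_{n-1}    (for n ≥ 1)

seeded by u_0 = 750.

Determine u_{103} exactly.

885

u_1 = 352·750 = 651
u_2 = 352·651 = 109
u_3 = 352·109 = 26
u_4 = 352·26 = 71
u_5 = 352·71 = 776
u_6 = 352·776 = 722
u_7 = 352·722 = 885
u_8 = 352·885 = 748
u_9 = 352·748 = 956
u_10 = 352·956 = 515
u_11 = 352·515 = 669
u_12 = 352·669 = 391
u_13 = 352·391 = 408
u_14 = 352·408 = 338
u_15 = 352·338 = 923
u_16 = 352·923 = 1007
u_17 = 352·1007 = 305
u_18 = 352·305 = 406
u_19 = 352·406 = 643
u_20 = 352·643 = 320
u_21 = 352·320 = 641
u_22 = 352·641 = 625
u_23 = 352·625 = 38
u_24 = 352·38 = 259
u_25 = 352·259 = 358
u_26 = 352·358 = 900
u_27 = 352·900 = 983
u_28 = 352·983 = 938
u_29 = 352·938 = 233
u_30 = 352·233 = 287
u_31 = 352·287 = 124
u_32 = 352·124 = 261
u_33 = 352·261 = 53
u_34 = 352·53 = 494
u_35 = 352·494 = 340
u_36 = 352·340 = 618
u_37 = 352·618 = 601
u_38 = 352·601 = 671
u_39 = 352·671 = 86
u_40 = 352·86 = 2
u_41 = 352·2 = 704
u_42 = 352·704 = 603
u_43 = 352·603 = 366
u_44 = 352·366 = 689
u_45 = 352·689 = 368
u_46 = 352·368 = 384
u_47 = 352·384 = 971
u_48 = 352·971 = 750
(u_48) = (750) = (u_0), so the sequence has period 48.
103 ≡ 7 (mod 48), hence u_103 = u_7 = 885.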